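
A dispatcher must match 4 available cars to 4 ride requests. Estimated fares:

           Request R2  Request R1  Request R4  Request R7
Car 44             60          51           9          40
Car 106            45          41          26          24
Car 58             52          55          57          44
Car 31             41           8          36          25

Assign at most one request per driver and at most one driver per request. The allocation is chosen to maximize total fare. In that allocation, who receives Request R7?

Car 31 receives Request R7.

This is a one-to-one assignment (maximum-weight bipartite matching).
Optimal: Car 44→Request R2 ($60), Car 106→Request R1 ($41), Car 58→Request R4 ($57), Car 31→Request R7 ($25) — total 60+41+57+25 = $183.
Column-greedy (each request in turn goes to its best remaining driver) gives $175, worse by 8.
Checked against all permutations: $183 is optimal.
Car 31's own top request is Request R2 ($41), but forcing Car 31→Request R2 and reassigning the rest optimally gives only $179 — worse by 4.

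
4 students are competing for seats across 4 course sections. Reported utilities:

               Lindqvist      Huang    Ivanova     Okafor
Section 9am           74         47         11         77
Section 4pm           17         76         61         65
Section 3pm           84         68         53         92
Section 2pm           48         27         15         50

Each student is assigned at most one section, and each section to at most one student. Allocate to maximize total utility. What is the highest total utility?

Max total: 257 points

Optimal: Lindqvist→Section 9am (74 points), Huang→Section 4pm (76 points), Ivanova→Section 2pm (15 points), Okafor→Section 3pm (92 points) — total 74+76+15+92 = 257 points.
Row-greedy (each student in turn takes its best remaining section) gives 252 points, worse by 5.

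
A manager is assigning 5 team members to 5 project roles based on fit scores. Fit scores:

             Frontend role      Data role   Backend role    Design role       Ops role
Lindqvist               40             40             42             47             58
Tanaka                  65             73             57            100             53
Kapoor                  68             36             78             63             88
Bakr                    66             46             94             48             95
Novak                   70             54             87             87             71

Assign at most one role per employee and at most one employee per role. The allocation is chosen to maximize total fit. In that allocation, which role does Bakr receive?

Bakr receives Backend role.

Treat this as an assignment problem: match each employee to one role.
Optimal: Lindqvist→Data role (40 pts), Tanaka→Design role (100 pts), Kapoor→Ops role (88 pts), Bakr→Backend role (94 pts), Novak→Frontend role (70 pts) — total 40+100+88+94+70 = 392 pts.
Row-greedy (each employee in turn takes its best remaining role) gives 356 pts, worse by 36.
Checked against all permutations: 392 pts is optimal.
Bakr's own top role is Ops role (95 pts), but forcing Bakr→Ops role and reassigning the rest optimally gives only 390 pts — worse by 2.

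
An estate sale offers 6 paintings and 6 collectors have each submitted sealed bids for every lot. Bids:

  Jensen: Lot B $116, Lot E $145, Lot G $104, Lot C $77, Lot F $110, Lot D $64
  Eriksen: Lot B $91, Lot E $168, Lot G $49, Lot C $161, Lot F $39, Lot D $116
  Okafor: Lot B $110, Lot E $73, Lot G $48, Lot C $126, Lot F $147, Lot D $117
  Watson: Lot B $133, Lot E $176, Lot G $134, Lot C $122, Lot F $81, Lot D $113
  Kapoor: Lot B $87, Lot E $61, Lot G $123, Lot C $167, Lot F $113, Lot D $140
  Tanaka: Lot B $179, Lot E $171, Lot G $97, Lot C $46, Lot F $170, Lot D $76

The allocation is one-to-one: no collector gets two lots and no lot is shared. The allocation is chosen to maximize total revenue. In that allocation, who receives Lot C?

Optimal: Jensen→Lot G ($104), Eriksen→Lot C ($161), Okafor→Lot F ($147), Watson→Lot E ($176), Kapoor→Lot D ($140), Tanaka→Lot B ($179) — total 104+161+147+176+140+179 = $907.
Next-best assignment: Jensen→Lot E, Eriksen→Lot C, Okafor→Lot F, Watson→Lot G, Kapoor→Lot D, Tanaka→Lot B = $906.
Swapping Okafor↔Tanaka (Okafor→Lot B $110, Tanaka→Lot F $170) loses 46.
Checked against all permutations: $907 is optimal.
Eriksen's own top lot is Lot E ($168), but forcing Eriksen→Lot E and reassigning the rest optimally gives only $878 — worse by 29.

Eriksen receives Lot C.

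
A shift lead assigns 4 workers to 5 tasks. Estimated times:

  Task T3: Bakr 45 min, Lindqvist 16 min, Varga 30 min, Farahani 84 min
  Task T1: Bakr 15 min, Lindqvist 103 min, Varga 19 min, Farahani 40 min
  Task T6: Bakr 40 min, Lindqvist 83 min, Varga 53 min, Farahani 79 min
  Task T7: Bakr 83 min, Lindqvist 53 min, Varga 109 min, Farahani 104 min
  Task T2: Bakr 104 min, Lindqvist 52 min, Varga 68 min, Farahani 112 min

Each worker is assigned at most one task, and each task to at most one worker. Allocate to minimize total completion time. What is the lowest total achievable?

This is the linear assignment problem.
Optimal: Bakr→Task T6 (40 min), Lindqvist→Task T2 (52 min), Varga→Task T3 (30 min), Farahani→Task T1 (40 min) — total 40+52+30+40 = 162 min.
Min-entry greedy (repeatedly take the single cheapest remaining cell) gives 188 min, worse by 26.
Next-best assignment: Bakr→Task T6, Lindqvist→Task T7, Varga→Task T3, Farahani→Task T1 = 163 min.
Every other assignment is strictly worse.

Minimum total: 162 min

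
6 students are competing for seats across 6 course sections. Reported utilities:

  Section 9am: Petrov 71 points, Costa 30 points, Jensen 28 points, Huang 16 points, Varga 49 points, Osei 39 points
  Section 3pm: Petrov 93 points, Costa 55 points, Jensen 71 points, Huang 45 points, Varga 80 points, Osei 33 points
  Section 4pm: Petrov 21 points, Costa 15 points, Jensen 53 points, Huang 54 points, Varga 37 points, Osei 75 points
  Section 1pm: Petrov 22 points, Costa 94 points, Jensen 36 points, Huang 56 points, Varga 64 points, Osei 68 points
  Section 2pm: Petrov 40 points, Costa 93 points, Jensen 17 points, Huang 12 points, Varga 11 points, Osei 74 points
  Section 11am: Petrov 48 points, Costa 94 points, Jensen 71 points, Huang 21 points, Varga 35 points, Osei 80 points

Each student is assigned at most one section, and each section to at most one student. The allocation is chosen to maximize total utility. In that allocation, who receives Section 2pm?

Costa receives Section 2pm.

This is a one-to-one assignment (maximum-weight bipartite matching).
Optimal: Petrov→Section 9am (71 points), Costa→Section 2pm (93 points), Jensen→Section 11am (71 points), Huang→Section 1pm (56 points), Varga→Section 3pm (80 points), Osei→Section 4pm (75 points) — total 71+93+71+56+80+75 = 446 points.
Max-entry greedy (repeatedly take the single best remaining cell) gives 387 points, worse by 59.
Next-best assignment: Petrov→Section 9am, Costa→Section 1pm, Jensen→Section 11am, Huang→Section 4pm, Varga→Section 3pm, Osei→Section 2pm = 444 points.
Swapping Costa↔Osei (Costa→Section 4pm 15 points, Osei→Section 2pm 74 points) loses 79.
No other one-to-one assignment exceeds 446 points.
Costa's own top section is Section 1pm (94 points), but forcing Costa→Section 1pm and reassigning the rest optimally gives only 444 points — worse by 2.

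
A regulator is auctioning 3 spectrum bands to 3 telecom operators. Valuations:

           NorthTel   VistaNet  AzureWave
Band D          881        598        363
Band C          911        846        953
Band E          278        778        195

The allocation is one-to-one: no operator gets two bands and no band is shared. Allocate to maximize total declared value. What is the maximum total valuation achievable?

Maximum total: $2612M

Optimal: NorthTel→Band D ($881M), VistaNet→Band E ($778M), AzureWave→Band C ($953M) — total 881+778+953 = $2612M.
Row-greedy (each operator in turn takes its best remaining band) gives $2052M, worse by 560.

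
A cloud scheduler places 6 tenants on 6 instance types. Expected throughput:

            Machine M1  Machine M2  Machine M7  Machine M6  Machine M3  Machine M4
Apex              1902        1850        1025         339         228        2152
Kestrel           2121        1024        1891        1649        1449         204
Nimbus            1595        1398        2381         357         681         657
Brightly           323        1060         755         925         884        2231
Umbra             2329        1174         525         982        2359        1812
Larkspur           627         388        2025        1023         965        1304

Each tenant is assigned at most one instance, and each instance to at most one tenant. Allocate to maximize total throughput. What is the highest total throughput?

This is a one-to-one assignment (maximum-weight bipartite matching).
Optimal: Apex→Machine M2 (1850 ops/s), Kestrel→Machine M1 (2121 ops/s), Nimbus→Machine M7 (2381 ops/s), Brightly→Machine M4 (2231 ops/s), Umbra→Machine M3 (2359 ops/s), Larkspur→Machine M6 (1023 ops/s) — total 1850+2121+2381+2231+2359+1023 = 11965 ops/s.
Row-greedy (each tenant in turn takes its best remaining instance) gives 11096 ops/s, worse by 869.
Next-best assignment: Apex→Machine M2, Kestrel→Machine M6, Nimbus→Machine M1, Brightly→Machine M4, Umbra→Machine M3, Larkspur→Machine M7 = 11709 ops/s.

Max total: 11965 ops/s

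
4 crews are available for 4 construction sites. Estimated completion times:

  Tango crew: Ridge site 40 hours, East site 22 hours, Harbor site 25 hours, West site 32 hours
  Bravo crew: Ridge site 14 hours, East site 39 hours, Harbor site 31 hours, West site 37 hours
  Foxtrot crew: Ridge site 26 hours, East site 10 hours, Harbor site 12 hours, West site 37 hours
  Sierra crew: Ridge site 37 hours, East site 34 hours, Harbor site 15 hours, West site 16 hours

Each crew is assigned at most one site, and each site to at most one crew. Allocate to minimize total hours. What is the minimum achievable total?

Min total: 64 hours

Optimal: Tango crew→East site (22 hours), Bravo crew→Ridge site (14 hours), Foxtrot crew→Harbor site (12 hours), Sierra crew→West site (16 hours) — total 22+14+12+16 = 64 hours.
Column-greedy (each site in turn goes to its cheapest remaining crew) gives 71 hours, worse by 7.
Swapping Bravo crew↔Foxtrot crew (Bravo crew→Harbor site 31 hours, Foxtrot crew→Ridge site 26 hours) adds 31.
Every other assignment is strictly worse.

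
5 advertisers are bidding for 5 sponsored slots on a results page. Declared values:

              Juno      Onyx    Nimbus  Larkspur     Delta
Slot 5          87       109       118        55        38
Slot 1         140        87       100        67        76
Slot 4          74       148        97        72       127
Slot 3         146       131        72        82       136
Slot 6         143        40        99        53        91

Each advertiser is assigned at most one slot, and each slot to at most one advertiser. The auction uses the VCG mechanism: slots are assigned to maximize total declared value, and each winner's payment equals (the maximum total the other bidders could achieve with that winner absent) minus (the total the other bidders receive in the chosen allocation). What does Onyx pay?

Efficient allocation: Juno→Slot 6 ($143), Onyx→Slot 4 ($148), Nimbus→Slot 5 ($118), Larkspur→Slot 1 ($67), Delta→Slot 3 ($136); total welfare W = $612.
Onyx receives Slot 4 at value $148, so the others get W − 148 = $464.
Without Onyx: best allocation of the remaining 4 bidders over all 5 slots is Juno→Slot 6 ($143), Nimbus→Slot 5 ($118), Larkspur→Slot 3 ($82), Delta→Slot 4 ($127), total $470.
VCG payment = (others' best without Onyx) − (others' welfare with Onyx) = 470 − 464 = $6.

Onyx pays $6.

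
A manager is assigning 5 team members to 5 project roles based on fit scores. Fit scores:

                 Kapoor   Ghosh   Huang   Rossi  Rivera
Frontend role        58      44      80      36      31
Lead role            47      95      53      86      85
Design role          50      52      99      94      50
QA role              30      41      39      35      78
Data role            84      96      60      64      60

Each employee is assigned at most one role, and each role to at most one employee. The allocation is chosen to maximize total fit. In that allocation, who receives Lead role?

Optimal: Kapoor→Data role (84 pts), Ghosh→Lead role (95 pts), Huang→Frontend role (80 pts), Rossi→Design role (94 pts), Rivera→QA role (78 pts) — total 84+95+80+94+78 = 431 pts.
Max-entry greedy (repeatedly take the single best remaining cell) gives 417 pts, worse by 14.
Ghosh's own top role is Data role (96 pts), but forcing Ghosh→Data role and reassigning the rest optimally gives only 417 pts — worse by 14.

Ghosh receives Lead role.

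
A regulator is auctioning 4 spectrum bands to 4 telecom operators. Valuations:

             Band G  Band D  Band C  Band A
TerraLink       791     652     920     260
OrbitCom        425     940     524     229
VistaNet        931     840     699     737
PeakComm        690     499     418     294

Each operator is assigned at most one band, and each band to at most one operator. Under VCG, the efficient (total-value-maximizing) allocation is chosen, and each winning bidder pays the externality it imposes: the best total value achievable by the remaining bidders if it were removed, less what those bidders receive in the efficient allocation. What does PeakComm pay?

Efficient allocation: TerraLink→Band C ($920M), OrbitCom→Band D ($940M), VistaNet→Band A ($737M), PeakComm→Band G ($690M); total welfare W = $3287M.
PeakComm receives Band G at value $690M, so the others get W − 690 = $2597M.
Without PeakComm: best allocation of the remaining 3 bidders over all 4 bands is TerraLink→Band C ($920M), OrbitCom→Band D ($940M), VistaNet→Band G ($931M), total $2791M.
VCG payment = (others' best without PeakComm) − (others' welfare with PeakComm) = 2791 − 2597 = $194M.

PeakComm pays $194M.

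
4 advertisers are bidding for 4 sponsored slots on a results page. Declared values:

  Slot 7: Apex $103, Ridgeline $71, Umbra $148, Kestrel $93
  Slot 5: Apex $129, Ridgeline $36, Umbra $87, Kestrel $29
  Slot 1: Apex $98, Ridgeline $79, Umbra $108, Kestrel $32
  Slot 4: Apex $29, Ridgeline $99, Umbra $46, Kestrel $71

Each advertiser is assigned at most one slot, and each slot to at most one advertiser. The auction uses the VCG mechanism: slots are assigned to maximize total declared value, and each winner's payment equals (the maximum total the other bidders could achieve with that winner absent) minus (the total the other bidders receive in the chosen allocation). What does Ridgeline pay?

Ridgeline pays $18.

Efficient allocation: Apex→Slot 5 ($129), Ridgeline→Slot 4 ($99), Umbra→Slot 1 ($108), Kestrel→Slot 7 ($93); total welfare W = $429.
Ridgeline receives Slot 4 at value $99, so the others get W − 99 = $330.
Without Ridgeline: best allocation of the remaining 3 bidders over all 4 slots is Apex→Slot 5 ($129), Umbra→Slot 7 ($148), Kestrel→Slot 4 ($71), total $348.
VCG payment = (others' best without Ridgeline) − (others' welfare with Ridgeline) = 348 − 330 = $18.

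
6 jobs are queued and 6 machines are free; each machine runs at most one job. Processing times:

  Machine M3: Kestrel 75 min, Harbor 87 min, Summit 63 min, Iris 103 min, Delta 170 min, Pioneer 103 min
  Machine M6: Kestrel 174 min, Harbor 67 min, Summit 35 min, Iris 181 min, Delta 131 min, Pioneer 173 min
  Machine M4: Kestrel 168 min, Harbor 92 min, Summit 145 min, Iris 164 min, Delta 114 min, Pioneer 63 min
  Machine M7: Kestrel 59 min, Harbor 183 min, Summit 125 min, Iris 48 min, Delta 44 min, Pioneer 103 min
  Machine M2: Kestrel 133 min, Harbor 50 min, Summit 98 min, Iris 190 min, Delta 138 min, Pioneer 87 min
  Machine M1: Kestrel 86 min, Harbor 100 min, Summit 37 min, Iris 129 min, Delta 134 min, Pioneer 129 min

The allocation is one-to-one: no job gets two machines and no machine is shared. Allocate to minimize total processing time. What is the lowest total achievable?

Min total: 381 min

Optimal: Kestrel→Machine M1 (86 min), Harbor→Machine M2 (50 min), Summit→Machine M6 (35 min), Iris→Machine M3 (103 min), Delta→Machine M7 (44 min), Pioneer→Machine M4 (63 min) — total 86+50+35+103+44+63 = 381 min.
Column-greedy (each machine in turn goes to its cheapest remaining job) gives 499 min, worse by 118.
Next-best assignment: Kestrel→Machine M3, Harbor→Machine M2, Summit→Machine M6, Iris→Machine M1, Delta→Machine M7, Pioneer→Machine M4 = 396 min.
Swapping Summit↔Kestrel (Summit→Machine M1 37 min, Kestrel→Machine M6 174 min) adds 90.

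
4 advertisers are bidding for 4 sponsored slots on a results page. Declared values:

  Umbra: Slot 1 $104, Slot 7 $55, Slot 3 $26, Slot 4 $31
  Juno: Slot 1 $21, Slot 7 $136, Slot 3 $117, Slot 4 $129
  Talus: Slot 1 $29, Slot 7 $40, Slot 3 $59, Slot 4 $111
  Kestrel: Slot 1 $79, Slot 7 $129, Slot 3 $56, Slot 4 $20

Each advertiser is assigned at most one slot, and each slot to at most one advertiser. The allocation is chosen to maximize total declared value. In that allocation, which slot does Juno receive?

Juno receives Slot 3.

Optimal: Umbra→Slot 1 ($104), Juno→Slot 3 ($117), Talus→Slot 4 ($111), Kestrel→Slot 7 ($129) — total 104+117+111+129 = $461.
Column-greedy (each slot in turn goes to its best remaining advertiser) gives $319, worse by 142.
Swapping Juno↔Kestrel (Juno→Slot 7 $136, Kestrel→Slot 3 $56) loses 54.
Juno's own top slot is Slot 7 ($136), but forcing Juno→Slot 7 and reassigning the rest optimally gives only $407 — worse by 54.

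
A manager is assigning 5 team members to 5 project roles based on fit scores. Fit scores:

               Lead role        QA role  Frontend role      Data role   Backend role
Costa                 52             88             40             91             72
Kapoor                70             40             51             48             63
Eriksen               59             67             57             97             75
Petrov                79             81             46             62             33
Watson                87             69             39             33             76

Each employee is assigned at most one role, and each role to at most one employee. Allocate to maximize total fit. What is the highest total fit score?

Maximum total: 391 pts

Optimal: Costa→QA role (88 pts), Kapoor→Frontend role (51 pts), Eriksen→Data role (97 pts), Petrov→Lead role (79 pts), Watson→Backend role (76 pts) — total 88+51+97+79+76 = 391 pts.
Column-greedy (each role in turn goes to its best remaining employee) gives 357 pts, worse by 34.
Every other assignment is strictly worse.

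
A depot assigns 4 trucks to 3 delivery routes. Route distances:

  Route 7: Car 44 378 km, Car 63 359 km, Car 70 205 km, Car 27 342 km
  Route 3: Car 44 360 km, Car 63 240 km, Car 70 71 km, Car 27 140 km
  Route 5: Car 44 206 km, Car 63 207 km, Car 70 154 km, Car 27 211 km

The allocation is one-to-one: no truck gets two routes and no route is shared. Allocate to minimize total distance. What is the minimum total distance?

Min total: 551 km

Optimal: Car 70→Route 7 (205 km), Car 27→Route 3 (140 km), Car 44→Route 5 (206 km) — total 205+140+206 = 551 km.
Min-entry greedy (repeatedly take the single cheapest remaining cell) gives 619 km, worse by 68.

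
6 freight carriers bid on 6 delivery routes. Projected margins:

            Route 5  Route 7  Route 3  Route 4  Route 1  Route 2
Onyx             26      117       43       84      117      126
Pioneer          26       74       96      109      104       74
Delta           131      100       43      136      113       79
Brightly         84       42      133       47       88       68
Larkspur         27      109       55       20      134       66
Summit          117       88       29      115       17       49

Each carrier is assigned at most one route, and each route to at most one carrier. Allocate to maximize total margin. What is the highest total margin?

Max total: $725k

Optimal: Onyx→Route 2 ($126k), Pioneer→Route 1 ($104k), Delta→Route 4 ($136k), Brightly→Route 3 ($133k), Larkspur→Route 7 ($109k), Summit→Route 5 ($117k) — total 126+104+136+133+109+117 = $725k.
Max-entry greedy (repeatedly take the single best remaining cell) gives $720k, worse by 5.
Swapping Delta↔Summit (Delta→Route 5 $131k, Summit→Route 4 $115k) loses 7.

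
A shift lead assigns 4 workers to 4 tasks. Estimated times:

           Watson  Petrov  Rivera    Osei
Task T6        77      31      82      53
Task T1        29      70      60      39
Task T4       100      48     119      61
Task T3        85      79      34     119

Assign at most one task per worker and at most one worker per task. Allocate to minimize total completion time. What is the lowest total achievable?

This is the linear assignment problem.
Optimal: Watson→Task T1 (29 min), Petrov→Task T6 (31 min), Rivera→Task T3 (34 min), Osei→Task T4 (61 min) — total 29+31+34+61 = 155 min.
Swapping Petrov↔Osei (Petrov→Task T4 48 min, Osei→Task T6 53 min) adds 9.
Every other assignment is strictly worse.

Minimum total: 155 min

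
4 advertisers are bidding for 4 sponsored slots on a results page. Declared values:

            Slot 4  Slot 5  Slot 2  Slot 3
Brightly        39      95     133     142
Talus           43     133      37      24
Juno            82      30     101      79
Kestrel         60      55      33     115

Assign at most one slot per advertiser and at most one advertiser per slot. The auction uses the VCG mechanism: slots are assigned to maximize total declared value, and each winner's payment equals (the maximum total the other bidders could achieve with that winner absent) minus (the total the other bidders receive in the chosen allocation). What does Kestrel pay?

Efficient allocation: Brightly→Slot 2 ($133), Talus→Slot 5 ($133), Juno→Slot 4 ($82), Kestrel→Slot 3 ($115); total welfare W = $463.
Kestrel receives Slot 3 at value $115, so the others get W − 115 = $348.
Without Kestrel: best allocation of the remaining 3 bidders over all 4 slots is Brightly→Slot 3 ($142), Talus→Slot 5 ($133), Juno→Slot 2 ($101), total $376.
VCG payment = (others' best without Kestrel) − (others' welfare with Kestrel) = 376 − 348 = $28.

Kestrel pays $28.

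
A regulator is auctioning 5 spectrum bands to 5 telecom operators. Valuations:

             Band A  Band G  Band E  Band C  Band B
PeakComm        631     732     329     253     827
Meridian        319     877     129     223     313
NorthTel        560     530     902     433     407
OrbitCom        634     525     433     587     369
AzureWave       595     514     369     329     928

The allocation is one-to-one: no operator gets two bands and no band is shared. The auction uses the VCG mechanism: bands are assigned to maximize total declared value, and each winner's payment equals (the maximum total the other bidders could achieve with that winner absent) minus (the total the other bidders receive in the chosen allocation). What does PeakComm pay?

Efficient allocation: PeakComm→Band A ($631M), Meridian→Band G ($877M), NorthTel→Band E ($902M), OrbitCom→Band C ($587M), AzureWave→Band B ($928M); total welfare W = $3925M.
PeakComm receives Band A at value $631M, so the others get W − 631 = $3294M.
Without PeakComm: best allocation of the remaining 4 bidders over all 5 bands is Meridian→Band G ($877M), NorthTel→Band E ($902M), OrbitCom→Band A ($634M), AzureWave→Band B ($928M), total $3341M.
VCG payment = (others' best without PeakComm) − (others' welfare with PeakComm) = 3341 − 3294 = $47M.

PeakComm pays $47M.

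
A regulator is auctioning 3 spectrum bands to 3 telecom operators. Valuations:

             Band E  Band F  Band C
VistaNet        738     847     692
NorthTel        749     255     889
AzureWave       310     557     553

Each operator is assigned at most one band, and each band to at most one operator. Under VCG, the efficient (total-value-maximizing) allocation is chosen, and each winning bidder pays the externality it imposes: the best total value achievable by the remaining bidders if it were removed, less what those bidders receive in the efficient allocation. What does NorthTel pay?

NorthTel pays $105M.

Efficient allocation: VistaNet→Band E ($738M), NorthTel→Band C ($889M), AzureWave→Band F ($557M); total welfare W = $2184M.
NorthTel receives Band C at value $889M, so the others get W − 889 = $1295M.
Without NorthTel: best allocation of the remaining 2 bidders over all 3 bands is VistaNet→Band F ($847M), AzureWave→Band C ($553M), total $1400M.
VCG payment = (others' best without NorthTel) − (others' welfare with NorthTel) = 1400 − 1295 = $105M.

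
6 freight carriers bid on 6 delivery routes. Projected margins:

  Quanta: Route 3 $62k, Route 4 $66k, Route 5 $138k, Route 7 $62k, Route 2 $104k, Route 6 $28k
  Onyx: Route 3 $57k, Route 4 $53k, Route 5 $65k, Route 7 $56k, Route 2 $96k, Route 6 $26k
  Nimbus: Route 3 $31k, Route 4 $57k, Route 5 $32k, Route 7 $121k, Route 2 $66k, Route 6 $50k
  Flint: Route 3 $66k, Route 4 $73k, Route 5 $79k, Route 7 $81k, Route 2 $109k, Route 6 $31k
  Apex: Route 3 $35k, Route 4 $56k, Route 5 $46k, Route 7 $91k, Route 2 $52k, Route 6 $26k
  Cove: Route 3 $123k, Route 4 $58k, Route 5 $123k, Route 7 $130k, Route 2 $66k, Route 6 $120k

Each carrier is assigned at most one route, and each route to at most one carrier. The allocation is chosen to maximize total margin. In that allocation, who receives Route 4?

Apex receives Route 4.

This is a one-to-one assignment (maximum-weight bipartite matching).
Optimal: Quanta→Route 5 ($138k), Onyx→Route 3 ($57k), Nimbus→Route 7 ($121k), Flint→Route 2 ($109k), Apex→Route 4 ($56k), Cove→Route 6 ($120k) — total 138+57+121+109+56+120 = $601k.
Column-greedy (each route in turn goes to its best remaining carrier) gives $577k, worse by 24.
Next-best assignment: Quanta→Route 5, Onyx→Route 2, Nimbus→Route 7, Flint→Route 3, Apex→Route 4, Cove→Route 6 = $597k.
Apex's own top route is Route 7 ($91k), but forcing Apex→Route 7 and reassigning the rest optimally gives only $572k — worse by 29.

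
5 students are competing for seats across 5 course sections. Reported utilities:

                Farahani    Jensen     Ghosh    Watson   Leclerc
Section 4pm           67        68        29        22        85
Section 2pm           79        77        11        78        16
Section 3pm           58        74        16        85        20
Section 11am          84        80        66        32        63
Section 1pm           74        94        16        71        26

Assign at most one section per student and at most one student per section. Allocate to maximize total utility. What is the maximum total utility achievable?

Optimal: Farahani→Section 2pm (79 points), Jensen→Section 1pm (94 points), Ghosh→Section 11am (66 points), Watson→Section 3pm (85 points), Leclerc→Section 4pm (85 points) — total 79+94+66+85+85 = 409 points.
Max-entry greedy (repeatedly take the single best remaining cell) gives 359 points, worse by 50.
Next-best assignment: Farahani→Section 1pm, Jensen→Section 2pm, Ghosh→Section 11am, Watson→Section 3pm, Leclerc→Section 4pm = 387 points.
No other one-to-one assignment exceeds 409 points.

Max total: 409 points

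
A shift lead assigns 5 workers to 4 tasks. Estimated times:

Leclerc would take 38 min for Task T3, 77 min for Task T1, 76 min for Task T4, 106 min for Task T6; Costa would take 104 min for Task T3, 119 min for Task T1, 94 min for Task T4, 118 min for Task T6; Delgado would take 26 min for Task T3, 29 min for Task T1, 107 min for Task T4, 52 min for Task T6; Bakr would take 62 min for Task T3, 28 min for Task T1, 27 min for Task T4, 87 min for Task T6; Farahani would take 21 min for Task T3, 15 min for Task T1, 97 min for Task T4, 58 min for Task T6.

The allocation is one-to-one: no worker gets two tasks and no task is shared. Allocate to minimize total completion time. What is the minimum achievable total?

Minimum total: 132 min

Optimal: Leclerc→Task T3 (38 min), Farahani→Task T1 (15 min), Bakr→Task T4 (27 min), Delgado→Task T6 (52 min) — total 38+15+27+52 = 132 min.
Column-greedy (each task in turn goes to its cheapest remaining worker) gives 177 min, worse by 45.
Next-best assignment: Leclerc→Task T3, Delgado→Task T1, Bakr→Task T4, Farahani→Task T6 = 152 min.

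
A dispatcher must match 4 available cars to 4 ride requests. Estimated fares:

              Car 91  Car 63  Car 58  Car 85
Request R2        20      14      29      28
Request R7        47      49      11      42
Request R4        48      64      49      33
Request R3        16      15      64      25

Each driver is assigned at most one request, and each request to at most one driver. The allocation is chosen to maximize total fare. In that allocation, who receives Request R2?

Optimal: Car 91→Request R7 ($47), Car 63→Request R4 ($64), Car 58→Request R3 ($64), Car 85→Request R2 ($28) — total 47+64+64+28 = $203.
Swapping Car 91↔Car 63 (Car 91→Request R4 $48, Car 63→Request R7 $49) loses 14.
No other one-to-one assignment exceeds $203.
Car 85's own top request is Request R7 ($42), but forcing Car 85→Request R7 and reassigning the rest optimally gives only $190 — worse by 13.

Car 85 receives Request R2.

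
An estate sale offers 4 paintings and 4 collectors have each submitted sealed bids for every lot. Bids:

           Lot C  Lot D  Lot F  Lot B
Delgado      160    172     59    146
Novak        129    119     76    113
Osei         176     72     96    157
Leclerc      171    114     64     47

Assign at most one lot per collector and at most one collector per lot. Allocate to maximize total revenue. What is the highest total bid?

Optimal: Delgado→Lot D ($172), Novak→Lot F ($76), Osei→Lot B ($157), Leclerc→Lot C ($171) — total 172+76+157+171 = $576.
Max-entry greedy (repeatedly take the single best remaining cell) gives $525, worse by 51.
Next-best assignment: Delgado→Lot D, Novak→Lot B, Osei→Lot F, Leclerc→Lot C = $552.
Swapping Novak↔Leclerc (Novak→Lot C $129, Leclerc→Lot F $64) loses 54.

Maximum total: $576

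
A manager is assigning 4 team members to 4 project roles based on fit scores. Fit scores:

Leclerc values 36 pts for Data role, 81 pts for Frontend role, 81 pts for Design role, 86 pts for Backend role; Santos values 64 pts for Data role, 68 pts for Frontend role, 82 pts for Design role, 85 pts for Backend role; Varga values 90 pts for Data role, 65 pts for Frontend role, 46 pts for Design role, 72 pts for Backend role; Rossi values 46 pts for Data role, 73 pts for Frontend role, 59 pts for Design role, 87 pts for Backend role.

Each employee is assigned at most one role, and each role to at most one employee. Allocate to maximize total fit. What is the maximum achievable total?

This is the linear assignment problem.
Optimal: Leclerc→Frontend role (81 pts), Santos→Design role (82 pts), Varga→Data role (90 pts), Rossi→Backend role (87 pts) — total 81+82+90+87 = 340 pts.
Row-greedy (each employee in turn takes its best remaining role) gives 331 pts, worse by 9.

Maximum total: 340 pts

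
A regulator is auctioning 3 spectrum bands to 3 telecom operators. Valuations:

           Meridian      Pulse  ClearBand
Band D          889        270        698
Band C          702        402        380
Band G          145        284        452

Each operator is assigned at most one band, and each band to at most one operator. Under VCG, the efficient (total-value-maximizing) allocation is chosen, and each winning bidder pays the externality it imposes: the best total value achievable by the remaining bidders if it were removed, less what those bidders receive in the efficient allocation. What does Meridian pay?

Meridian pays $246M.

Efficient allocation: Meridian→Band D ($889M), Pulse→Band C ($402M), ClearBand→Band G ($452M); total welfare W = $1743M.
Meridian receives Band D at value $889M, so the others get W − 889 = $854M.
Without Meridian: best allocation of the remaining 2 bidders over all 3 bands is Pulse→Band C ($402M), ClearBand→Band D ($698M), total $1100M.
VCG payment = (others' best without Meridian) − (others' welfare with Meridian) = 1100 − 854 = $246M.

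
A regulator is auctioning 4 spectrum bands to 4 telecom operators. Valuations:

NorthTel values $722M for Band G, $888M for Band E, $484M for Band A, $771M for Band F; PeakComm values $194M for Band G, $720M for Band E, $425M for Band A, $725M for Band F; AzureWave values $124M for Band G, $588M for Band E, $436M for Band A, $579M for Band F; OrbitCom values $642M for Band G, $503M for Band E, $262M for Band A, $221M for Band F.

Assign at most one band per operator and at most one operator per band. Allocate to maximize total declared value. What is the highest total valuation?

Maximum total: $2691M

Optimal: NorthTel→Band E ($888M), PeakComm→Band F ($725M), AzureWave→Band A ($436M), OrbitCom→Band G ($642M) — total 888+725+436+642 = $2691M.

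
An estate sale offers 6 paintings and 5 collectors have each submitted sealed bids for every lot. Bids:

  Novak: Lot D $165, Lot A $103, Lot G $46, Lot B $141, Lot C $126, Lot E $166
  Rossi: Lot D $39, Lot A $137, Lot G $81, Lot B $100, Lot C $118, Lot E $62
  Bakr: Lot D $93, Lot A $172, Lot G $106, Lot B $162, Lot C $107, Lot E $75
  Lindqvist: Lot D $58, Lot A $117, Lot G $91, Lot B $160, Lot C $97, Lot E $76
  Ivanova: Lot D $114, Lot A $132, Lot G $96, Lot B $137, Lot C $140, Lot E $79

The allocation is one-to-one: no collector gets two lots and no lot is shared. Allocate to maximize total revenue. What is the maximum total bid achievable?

Optimal: Novak→Lot E ($166), Rossi→Lot C ($118), Bakr→Lot A ($172), Lindqvist→Lot B ($160), Ivanova→Lot D ($114) — total 166+118+172+160+114 = $730.
Row-greedy (each collector in turn takes its best remaining lot) gives $676, worse by 54.
Swapping Ivanova↔Rossi (Ivanova→Lot C $140, Rossi→Lot D $39) loses 53.
Every other assignment is strictly worse.

Max total: $730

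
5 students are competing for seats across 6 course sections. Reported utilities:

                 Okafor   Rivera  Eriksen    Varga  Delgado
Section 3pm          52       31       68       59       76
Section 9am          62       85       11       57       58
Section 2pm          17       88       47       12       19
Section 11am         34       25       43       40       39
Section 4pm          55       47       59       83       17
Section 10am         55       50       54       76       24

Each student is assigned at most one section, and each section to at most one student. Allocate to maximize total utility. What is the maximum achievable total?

This is the linear assignment problem.
Optimal: Okafor→Section 9am (62 points), Rivera→Section 2pm (88 points), Eriksen→Section 10am (54 points), Varga→Section 4pm (83 points), Delgado→Section 3pm (76 points) — total 62+88+54+83+76 = 363 points.
Row-greedy (each student in turn takes its best remaining section) gives 340 points, worse by 23.
Checked against all permutations: 363 points is optimal.

Maximum total: 363 points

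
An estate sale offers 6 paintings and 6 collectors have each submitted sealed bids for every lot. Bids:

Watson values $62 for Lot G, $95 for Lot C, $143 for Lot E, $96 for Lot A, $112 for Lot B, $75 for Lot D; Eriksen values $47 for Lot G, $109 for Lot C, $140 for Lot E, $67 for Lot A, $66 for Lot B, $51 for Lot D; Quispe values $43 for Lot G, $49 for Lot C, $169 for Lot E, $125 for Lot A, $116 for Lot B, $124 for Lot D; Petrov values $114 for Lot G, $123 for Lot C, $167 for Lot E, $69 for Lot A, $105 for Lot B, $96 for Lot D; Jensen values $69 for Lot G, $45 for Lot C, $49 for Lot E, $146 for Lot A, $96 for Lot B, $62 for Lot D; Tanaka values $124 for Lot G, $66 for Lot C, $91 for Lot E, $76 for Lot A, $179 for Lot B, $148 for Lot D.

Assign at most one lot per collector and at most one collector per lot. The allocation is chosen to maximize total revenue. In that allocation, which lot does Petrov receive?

Optimal: Watson→Lot E ($143), Eriksen→Lot C ($109), Quispe→Lot D ($124), Petrov→Lot G ($114), Jensen→Lot A ($146), Tanaka→Lot B ($179) — total 143+109+124+114+146+179 = $815.
Column-greedy (each lot in turn goes to its best remaining collector) gives $725, worse by 90.
Next-best assignment: Watson→Lot C, Eriksen→Lot E, Quispe→Lot D, Petrov→Lot G, Jensen→Lot A, Tanaka→Lot B = $798.
Swapping Watson↔Jensen (Watson→Lot A $96, Jensen→Lot E $49) loses 144.
Every other assignment is strictly worse.
Petrov's own top lot is Lot E ($167), but forcing Petrov→Lot E and reassigning the rest optimally gives only $787 — worse by 28.

Petrov receives Lot G.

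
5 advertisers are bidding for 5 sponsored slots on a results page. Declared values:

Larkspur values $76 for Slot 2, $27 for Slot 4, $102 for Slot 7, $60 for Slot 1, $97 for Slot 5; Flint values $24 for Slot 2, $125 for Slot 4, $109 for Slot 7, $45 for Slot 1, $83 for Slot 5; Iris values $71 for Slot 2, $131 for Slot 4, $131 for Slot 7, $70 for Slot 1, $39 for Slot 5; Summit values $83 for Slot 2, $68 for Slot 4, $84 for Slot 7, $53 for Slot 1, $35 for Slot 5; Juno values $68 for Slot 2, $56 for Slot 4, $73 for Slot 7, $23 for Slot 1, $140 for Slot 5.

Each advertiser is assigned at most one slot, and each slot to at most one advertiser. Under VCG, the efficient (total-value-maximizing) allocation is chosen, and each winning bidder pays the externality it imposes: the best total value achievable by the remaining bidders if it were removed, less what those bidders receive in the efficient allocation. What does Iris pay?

Efficient allocation: Larkspur→Slot 1 ($60), Flint→Slot 4 ($125), Iris→Slot 7 ($131), Summit→Slot 2 ($83), Juno→Slot 5 ($140); total welfare W = $539.
Iris receives Slot 7 at value $131, so the others get W − 131 = $408.
Without Iris: best allocation of the remaining 4 bidders over all 5 slots is Larkspur→Slot 7 ($102), Flint→Slot 4 ($125), Summit→Slot 2 ($83), Juno→Slot 5 ($140), total $450.
VCG payment = (others' best without Iris) − (others' welfare with Iris) = 450 − 408 = $42.

Iris pays $42.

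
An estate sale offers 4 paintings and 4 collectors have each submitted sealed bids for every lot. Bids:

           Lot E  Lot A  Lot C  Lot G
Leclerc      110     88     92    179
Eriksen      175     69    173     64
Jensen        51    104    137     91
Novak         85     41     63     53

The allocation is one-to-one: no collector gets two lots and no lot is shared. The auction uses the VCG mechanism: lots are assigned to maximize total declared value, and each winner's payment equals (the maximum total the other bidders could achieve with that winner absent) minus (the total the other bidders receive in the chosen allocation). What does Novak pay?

Efficient allocation: Leclerc→Lot G ($179), Eriksen→Lot C ($173), Jensen→Lot A ($104), Novak→Lot E ($85); total welfare W = $541.
Novak receives Lot E at value $85, so the others get W − 85 = $456.
Without Novak: best allocation of the remaining 3 bidders over all 4 lots is Leclerc→Lot G ($179), Eriksen→Lot E ($175), Jensen→Lot C ($137), total $491.
VCG payment = (others' best without Novak) − (others' welfare with Novak) = 491 − 456 = $35.

Novak pays $35.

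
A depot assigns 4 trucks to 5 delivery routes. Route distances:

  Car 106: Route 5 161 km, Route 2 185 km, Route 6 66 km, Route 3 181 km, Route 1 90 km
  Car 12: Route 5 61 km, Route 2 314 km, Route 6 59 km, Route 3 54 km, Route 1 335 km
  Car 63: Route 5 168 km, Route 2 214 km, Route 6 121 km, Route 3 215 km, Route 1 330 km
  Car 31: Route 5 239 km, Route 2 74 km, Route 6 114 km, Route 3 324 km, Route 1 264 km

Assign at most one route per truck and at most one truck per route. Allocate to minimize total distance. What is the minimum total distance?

This is the linear assignment problem.
Optimal: Car 106→Route 1 (90 km), Car 12→Route 3 (54 km), Car 63→Route 6 (121 km), Car 31→Route 2 (74 km) — total 90+54+121+74 = 339 km.
Row-greedy (each truck in turn takes its cheapest remaining route) gives 362 km, worse by 23.

Min total: 339 km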